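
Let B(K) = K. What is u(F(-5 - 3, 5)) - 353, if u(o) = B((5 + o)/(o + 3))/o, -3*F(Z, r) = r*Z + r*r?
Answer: -1411/4 ≈ -352.75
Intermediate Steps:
F(Z, r) = -r**2/3 - Z*r/3 (F(Z, r) = -(r*Z + r*r)/3 = -(Z*r + r**2)/3 = -(r**2 + Z*r)/3 = -r**2/3 - Z*r/3)
u(o) = (5 + o)/(o*(3 + o)) (u(o) = ((5 + o)/(o + 3))/o = ((5 + o)/(3 + o))/o = (5 + o)/(o*(3 + o)))
u(F(-5 - 3, 5)) - 353 = (5 - 1/3*5*((-5 - 3) + 5))/(((-1/3*5*((-5 - 3) + 5)))*(3 - 1/3*5*((-5 - 3) + 5))) - 353 = (5 - 1/3*5*(-8 + 5))/(((-1/3*5*(-8 + 5)))*(3 - 1/3*5*(-8 + 5))) - 353 = (5 - 1/3*5*(-3))/(((-1/3*5*(-3)))*(3 - 1/3*5*(-3))) - 353 = (5 + 5)/(5*(3 + 5)) - 353 = (1/5)*10/8 - 353 = (1/5)*(1/8)*10 - 353 = 1/4 - 353 = -1411/4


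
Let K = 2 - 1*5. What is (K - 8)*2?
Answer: -22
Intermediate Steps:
K = -3 (K = 2 - 5 = -3)
(K - 8)*2 = (-3 - 8)*2 = -11*2 = -22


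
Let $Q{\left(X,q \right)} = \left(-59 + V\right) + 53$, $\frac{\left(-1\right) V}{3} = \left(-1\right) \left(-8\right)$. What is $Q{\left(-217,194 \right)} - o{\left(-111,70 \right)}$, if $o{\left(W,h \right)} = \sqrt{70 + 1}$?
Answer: $-30 - \sqrt{71} \approx -38.426$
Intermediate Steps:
$V = -24$ ($V = - 3 \left(\left(-1\right) \left(-8\right)\right) = \left(-3\right) 8 = -24$)
$Q{\left(X,q \right)} = -30$ ($Q{\left(X,q \right)} = \left(-59 - 24\right) + 53 = -83 + 53 = -30$)
$o{\left(W,h \right)} = \sqrt{71}$
$Q{\left(-217,194 \right)} - o{\left(-111,70 \right)} = -30 - \sqrt{71}$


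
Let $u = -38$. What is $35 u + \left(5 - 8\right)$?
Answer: $-1333$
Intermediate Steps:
$35 u + \left(5 - 8\right) = 35 \left(-38\right) + \left(5 - 8\right) = -1330 + \left(5 - 8\right) = -1330 - 3 = -1333$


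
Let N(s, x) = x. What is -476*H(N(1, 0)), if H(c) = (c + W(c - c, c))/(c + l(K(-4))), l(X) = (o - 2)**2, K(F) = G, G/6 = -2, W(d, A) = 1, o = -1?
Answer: -476/9 ≈ -52.889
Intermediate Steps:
G = -12 (G = 6*(-2) = -12)
K(F) = -12
l(X) = 9 (l(X) = (-1 - 2)**2 = (-3)**2 = 9)
H(c) = (1 + c)/(9 + c) (H(c) = (c + 1)/(c + 9) = (1 + c)/(9 + c))
-476*H(N(1, 0)) = -476*(1 + 0)/(9 + 0) = -476/9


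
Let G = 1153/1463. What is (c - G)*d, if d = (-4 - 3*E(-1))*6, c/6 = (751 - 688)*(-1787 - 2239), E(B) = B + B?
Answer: -26717226204/1463 ≈ -1.8262e+7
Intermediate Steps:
E(B) = 2*B
c = -1521828 (c = 6*((751 - 688)*(-1787 - 2239)) = 6*(63*(-4026)) = 6*(-253638) = -1521828)
G = 1153/1463 (G = 1153*(1/1463) = 1153/1463 ≈ 0.78811)
d = 12 (d = (-4 - 6*(-1))*6 = (-4 - 3*(-2))*6 = (-4 + 6)*6 = 2*6 = 12)
(c - G)*d = (-1521828 - 1*1153/1463)*12 = (-1521828 - 1153/1463)*12 = -2226435517/1463*12 = -26717226204/1463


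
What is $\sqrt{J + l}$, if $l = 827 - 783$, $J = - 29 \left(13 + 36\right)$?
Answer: $9 i \sqrt{17} \approx 37.108 i$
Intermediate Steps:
$J = -1421$ ($J = \left(-29\right) 49 = -1421$)
$l = 44$ ($l = 827 - 783 = 44$)
$\sqrt{J + l} = \sqrt{-1421 + 44} = \sqrt{-1377} = 9 i \sqrt{17}$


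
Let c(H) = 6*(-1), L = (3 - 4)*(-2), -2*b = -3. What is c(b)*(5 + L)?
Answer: -42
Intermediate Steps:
b = 3/2 (b = -½*(-3) = 3/2 ≈ 1.5000)
L = 2 (L = -1*(-2) = 2)
c(H) = -6
c(b)*(5 + L) = -6*(5 + 2) = -6*7 = -42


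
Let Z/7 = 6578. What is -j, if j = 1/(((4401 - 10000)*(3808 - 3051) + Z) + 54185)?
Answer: 1/4138212 ≈ 2.4165e-7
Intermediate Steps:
Z = 46046 (Z = 7*6578 = 46046)
j = -1/4138212 (j = 1/(((4401 - 10000)*(3808 - 3051) + 46046) + 54185) = 1/((-5599*757 + 46046) + 54185) = 1/((-4238443 + 46046) + 54185) = 1/(-4192397 + 54185) = 1/(-4138212) = -1/4138212 ≈ -2.4165e-7)
-j = -1*(-1/4138212) = 1/4138212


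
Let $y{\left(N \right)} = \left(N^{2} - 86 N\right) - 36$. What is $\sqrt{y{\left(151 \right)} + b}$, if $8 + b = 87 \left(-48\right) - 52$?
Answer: $\sqrt{5543} \approx 74.451$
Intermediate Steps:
$y{\left(N \right)} = -36 + N^{2} - 86 N$
$b = -4236$ ($b = -8 + \left(87 \left(-48\right) - 52\right) = -8 - 4228 = -4236$)
$\sqrt{y{\left(151 \right)} + b} = \sqrt{\left(-36 + 151^{2} - 12986\right) - 4236} = \sqrt{\left(-36 + 22801 - 12986\right) - 4236} = \sqrt{9779 - 4236} = \sqrt{5543}$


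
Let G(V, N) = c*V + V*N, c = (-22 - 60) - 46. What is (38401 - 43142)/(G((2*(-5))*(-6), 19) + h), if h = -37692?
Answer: 4741/44232 ≈ 0.10718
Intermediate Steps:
c = -128 (c = -82 - 46 = -128)
G(V, N) = -128*V + N*V (G(V, N) = -128*V + V*N = -128*V + N*V)
(38401 - 43142)/(G((2*(-5))*(-6), 19) + h) = (38401 - 43142)/(((2*(-5))*(-6))*(-128 + 19) - 37692) = -4741/(-10*(-6)*(-109) - 37692) = -4741/(60*(-109) - 37692) = -4741/(-6540 - 37692) = -4741/(-44232) = -4741*(-1/44232) = 4741/44232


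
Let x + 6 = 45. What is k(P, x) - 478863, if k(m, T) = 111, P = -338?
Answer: -478752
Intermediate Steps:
x = 39 (x = -6 + 45 = 39)
k(P, x) - 478863 = 111 - 478863 = -478752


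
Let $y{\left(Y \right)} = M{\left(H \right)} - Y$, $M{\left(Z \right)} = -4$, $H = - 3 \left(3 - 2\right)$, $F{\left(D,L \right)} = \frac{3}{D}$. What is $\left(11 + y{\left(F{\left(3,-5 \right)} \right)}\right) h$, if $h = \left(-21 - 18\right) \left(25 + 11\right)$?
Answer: $-8424$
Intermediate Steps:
$H = -3$ ($H = \left(-3\right) 1 = -3$)
$h = -1404$ ($h = \left(-39\right) 36 = -1404$)
$y{\left(Y \right)} = -4 - Y$
$\left(11 + y{\left(F{\left(3,-5 \right)} \right)}\right) h = \left(11 - \left(4 + \frac{3}{3}\right)\right) \left(-1404\right) = \left(11 - \left(4 + 3 \cdot \frac{1}{3}\right)\right) \left(-1404\right) = \left(11 - 5\right) \left(-1404\right) = 6 \left(-1404\right) = -8424$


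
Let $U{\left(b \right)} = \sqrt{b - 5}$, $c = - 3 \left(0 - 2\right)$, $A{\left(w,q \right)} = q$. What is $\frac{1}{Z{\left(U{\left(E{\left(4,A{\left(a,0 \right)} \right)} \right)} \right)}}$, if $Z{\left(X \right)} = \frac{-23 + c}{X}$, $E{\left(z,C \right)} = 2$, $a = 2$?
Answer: $- \frac{i \sqrt{3}}{17} \approx - 0.10189 i$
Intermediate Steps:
$c = 6$ ($c = \left(-3\right) \left(-2\right) = 6$)
$U{\left(b \right)} = \sqrt{-5 + b}$
$Z{\left(X \right)} = - \frac{17}{X}$ ($Z{\left(X \right)} = \frac{-23 + 6}{X} = - \frac{17}{X}$)
$\frac{1}{Z{\left(U{\left(E{\left(4,A{\left(a,0 \right)} \right)} \right)} \right)}} = \frac{1}{\left(-17\right) \frac{1}{\sqrt{-5 + 2}}} = \frac{1}{\left(-17\right) \frac{1}{\sqrt{-3}}} = \frac{1}{\left(-17\right) \frac{1}{i \sqrt{3}}} = \frac{1}{\left(-17\right) \left(- \frac{i \sqrt{3}}{3}\right)} = \frac{1}{\frac{17}{3} i \sqrt{3}} = - \frac{i \sqrt{3}}{17}$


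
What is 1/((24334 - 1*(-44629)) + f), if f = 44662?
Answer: 1/113625 ≈ 8.8009e-6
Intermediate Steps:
1/((24334 - 1*(-44629)) + f) = 1/((24334 - 1*(-44629)) + 44662) = 1/((24334 + 44629) + 44662) = 1/(68963 + 44662) = 1/113625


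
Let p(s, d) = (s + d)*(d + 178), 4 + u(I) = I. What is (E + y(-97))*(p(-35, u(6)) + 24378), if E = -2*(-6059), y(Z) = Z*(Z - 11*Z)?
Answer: -1511399736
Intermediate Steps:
u(I) = -4 + I
y(Z) = -10*Z² (y(Z) = Z*(-10*Z) = -10*Z²)
E = 12118
p(s, d) = (178 + d)*(d + s) (p(s, d) = (d + s)*(178 + d) = (178 + d)*(d + s))
(E + y(-97))*(p(-35, u(6)) + 24378) = (12118 - 10*(-97)²)*(((-4 + 6)² + 178*(-4 + 6) + 178*(-35) + (-4 + 6)*(-35)) + 24378) = (12118 - 10*9409)*((2² + 178*2 - 6230 + 2*(-35)) + 24378) = (12118 - 94090)*((4 + 356 - 6230 - 70) + 24378) = -81972*(-5940 + 24378) = -81972*18438 = -1511399736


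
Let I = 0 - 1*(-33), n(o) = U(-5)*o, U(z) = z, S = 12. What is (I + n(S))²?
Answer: 729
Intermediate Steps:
n(o) = -5*o
I = 33 (I = 0 + 33 = 33)
(I + n(S))² = (33 - 5*12)² = (33 - 60)² = (-27)² = 729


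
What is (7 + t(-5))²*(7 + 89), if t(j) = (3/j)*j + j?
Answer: 2400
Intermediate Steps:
t(j) = 3 + j
(7 + t(-5))²*(7 + 89) = (7 + (3 - 5))²*(7 + 89) = (7 - 2)²*96 = 5²*96 = 25*96 = 2400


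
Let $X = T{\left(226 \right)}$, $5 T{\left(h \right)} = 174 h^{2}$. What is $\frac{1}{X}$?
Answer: $\frac{5}{8887224} \approx 5.6261 \cdot 10^{-7}$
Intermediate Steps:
$T{\left(h \right)} = \frac{174 h^{2}}{5}$
$X = \frac{8887224}{5}$ ($X = \frac{174 \cdot 226^{2}}{5} = \frac{174}{5} \cdot 51076 = \frac{8887224}{5} \approx 1.7774 \cdot 10^{6}$)
$\frac{1}{X} = \frac{1}{\frac{8887224}{5}} = \frac{5}{8887224}$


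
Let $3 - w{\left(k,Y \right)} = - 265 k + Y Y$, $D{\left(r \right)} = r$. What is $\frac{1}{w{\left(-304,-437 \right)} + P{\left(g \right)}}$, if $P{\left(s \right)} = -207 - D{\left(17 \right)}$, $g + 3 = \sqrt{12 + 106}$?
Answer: $- \frac{1}{271750} \approx -3.6799 \cdot 10^{-6}$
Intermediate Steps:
$g = -3 + \sqrt{118}$ ($g = -3 + \sqrt{12 + 106} = -3 + \sqrt{118} \approx 7.8628$)
$w{\left(k,Y \right)} = 3 - Y^{2} + 265 k$ ($w{\left(k,Y \right)} = 3 - \left(- 265 k + Y Y\right) = 3 - \left(- 265 k + Y^{2}\right) = 3 - \left(Y^{2} - 265 k\right) = 3 - Y^{2} + 265 k$)
$P{\left(s \right)} = -224$ ($P{\left(s \right)} = -207 - 17 = -224$)
$\frac{1}{w{\left(-304,-437 \right)} + P{\left(g \right)}} = \frac{1}{\left(3 - \left(-437\right)^{2} + 265 \left(-304\right)\right) - 224} = \frac{1}{\left(3 - 190969 - 80560\right) - 224} = \frac{1}{-271526 - 224} = \frac{1}{-271750} = - \frac{1}{271750}$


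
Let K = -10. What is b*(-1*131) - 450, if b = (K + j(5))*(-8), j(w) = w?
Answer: -5690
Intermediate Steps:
b = 40 (b = (-10 + 5)*(-8) = -5*(-8) = 40)
b*(-1*131) - 450 = 40*(-1*131) - 450 = 40*(-131) - 450 = -5240 - 450 = -5690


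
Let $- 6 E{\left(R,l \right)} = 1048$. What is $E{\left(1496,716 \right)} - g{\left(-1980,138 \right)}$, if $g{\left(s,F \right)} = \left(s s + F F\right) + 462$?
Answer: $- \frac{11820242}{3} \approx -3.9401 \cdot 10^{6}$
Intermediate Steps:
$E{\left(R,l \right)} = - \frac{524}{3}$ ($E{\left(R,l \right)} = \left(- \frac{1}{6}\right) 1048 = - \frac{524}{3}$)
$g{\left(s,F \right)} = 462 + F^{2} + s^{2}$ ($g{\left(s,F \right)} = \left(s^{2} + F^{2}\right) + 462 = \left(F^{2} + s^{2}\right) + 462 = 462 + F^{2} + s^{2}$)
$E{\left(1496,716 \right)} - g{\left(-1980,138 \right)} = - \frac{524}{3} - \left(462 + 138^{2} + \left(-1980\right)^{2}\right) = - \frac{524}{3} - \left(462 + 19044 + 3920400\right) = - \frac{524}{3} - 3939906 = - \frac{11820242}{3}$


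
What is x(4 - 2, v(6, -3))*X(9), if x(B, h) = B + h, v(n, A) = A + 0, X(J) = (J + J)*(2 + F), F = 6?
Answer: -144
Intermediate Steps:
X(J) = 16*J (X(J) = (J + J)*(2 + 6) = (2*J)*8 = 16*J)
v(n, A) = A
x(4 - 2, v(6, -3))*X(9) = ((4 - 2) - 3)*(16*9) = (2 - 3)*144 = -1*144 = -144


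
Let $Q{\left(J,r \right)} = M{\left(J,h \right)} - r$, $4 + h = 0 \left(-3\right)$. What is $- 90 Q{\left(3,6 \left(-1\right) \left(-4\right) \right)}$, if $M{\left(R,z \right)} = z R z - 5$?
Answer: $-1710$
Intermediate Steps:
$h = -4$ ($h = -4 + 0 \left(-3\right) = -4 + 0 = -4$)
$M{\left(R,z \right)} = -5 + R z^{2}$ ($M{\left(R,z \right)} = R z z - 5 = R z^{2} - 5 = -5 + R z^{2}$)
$Q{\left(J,r \right)} = -5 - r + 16 J$ ($Q{\left(J,r \right)} = \left(-5 + J \left(-4\right)^{2}\right) - r = \left(-5 + J 16\right) - r = \left(-5 + 16 J\right) - r = -5 - r + 16 J$)
$- 90 Q{\left(3,6 \left(-1\right) \left(-4\right) \right)} = - 90 \left(-5 - 6 \left(-1\right) \left(-4\right) + 16 \cdot 3\right) = - 90 \left(-5 - \left(-6\right) \left(-4\right) + 48\right) = - 90 \left(-5 - 24 + 48\right) = \left(-90\right) 19 = -1710$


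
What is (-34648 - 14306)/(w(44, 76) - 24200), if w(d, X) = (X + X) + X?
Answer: 24477/11986 ≈ 2.0421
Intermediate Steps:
w(d, X) = 3*X (w(d, X) = 2*X + X = 3*X)
(-34648 - 14306)/(w(44, 76) - 24200) = (-34648 - 14306)/(3*76 - 24200) = -48954/(228 - 24200) = -48954/(-23972) = -48954*(-1/23972) = 24477/11986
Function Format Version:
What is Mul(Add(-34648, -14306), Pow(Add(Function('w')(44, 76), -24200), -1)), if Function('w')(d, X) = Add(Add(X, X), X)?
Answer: Rational(24477, 11986) ≈ 2.0421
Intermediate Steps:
Function('w')(d, X) = Mul(3, X) (Function('w')(d, X) = Add(Mul(2, X), X) = Mul(3, X))
Mul(Add(-34648, -14306), Pow(Add(Function('w')(44, 76), -24200), -1)) = Mul(Add(-34648, -14306), Pow(Add(Mul(3, 76), -24200), -1)) = Mul(-48954, Pow(Add(228, -24200), -1)) = Mul(-48954, Pow(-23972, -1)) = Mul(-48954, Rational(-1, 23972)) = Rational(24477, 11986)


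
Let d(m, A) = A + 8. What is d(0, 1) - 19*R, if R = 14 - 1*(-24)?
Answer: -713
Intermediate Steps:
d(m, A) = 8 + A
R = 38 (R = 14 + 24 = 38)
d(0, 1) - 19*R = (8 + 1) - 19*38 = 9 - 722 = -713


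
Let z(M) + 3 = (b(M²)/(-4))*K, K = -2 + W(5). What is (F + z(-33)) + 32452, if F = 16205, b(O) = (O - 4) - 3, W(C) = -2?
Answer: 49736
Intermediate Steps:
b(O) = -7 + O (b(O) = (-4 + O) - 3 = -7 + O)
K = -4 (K = -2 - 2 = -4)
z(M) = -10 + M² (z(M) = -3 + ((-7 + M²)/(-4))*(-4) = -3 - (-7 + M²)/4*(-4) = -3 + (7/4 - M²/4)*(-4) = -3 + (-7 + M²) = -10 + M²)
(F + z(-33)) + 32452 = (16205 + (-10 + (-33)²)) + 32452 = (16205 + (-10 + 1089)) + 32452 = (16205 + 1079) + 32452 = 17284 + 32452 = 49736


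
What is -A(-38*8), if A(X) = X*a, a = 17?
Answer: 5168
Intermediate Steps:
A(X) = 17*X (A(X) = X*17 = 17*X)
-A(-38*8) = -17*(-38*8) = -17*(-304) = -1*(-5168) = 5168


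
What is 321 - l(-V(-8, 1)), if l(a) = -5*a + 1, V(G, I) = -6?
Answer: 350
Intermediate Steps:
l(a) = 1 - 5*a
321 - l(-V(-8, 1)) = 321 - (1 - (-5)*(-6)) = 321 - (1 - 5*6) = 321 - (1 - 30) = 321 - 1*(-29) = 321 + 29 = 350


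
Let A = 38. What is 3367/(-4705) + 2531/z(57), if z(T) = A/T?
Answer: 35718331/9410 ≈ 3795.8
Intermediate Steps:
z(T) = 38/T
3367/(-4705) + 2531/z(57) = 3367/(-4705) + 2531/((38/57)) = 3367*(-1/4705) + 2531/((38*(1/57))) = -3367/4705 + 2531/(⅔) = -3367/4705 + 2531*(3/2) = -3367/4705 + 7593/2 = 35718331/9410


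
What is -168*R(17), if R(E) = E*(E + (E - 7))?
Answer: -77112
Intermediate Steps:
R(E) = E*(-7 + 2*E) (R(E) = E*(E + (-7 + E)) = E*(-7 + 2*E))
-168*R(17) = -2856*(-7 + 2*17) = -2856*(-7 + 34) = -2856*27 = -168*459 = -77112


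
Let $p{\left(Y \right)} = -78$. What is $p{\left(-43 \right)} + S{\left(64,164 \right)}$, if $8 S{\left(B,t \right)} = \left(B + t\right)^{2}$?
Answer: $6420$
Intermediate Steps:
$S{\left(B,t \right)} = \frac{\left(B + t\right)^{2}}{8}$
$p{\left(-43 \right)} + S{\left(64,164 \right)} = -78 + \frac{\left(64 + 164\right)^{2}}{8} = -78 + \frac{228^{2}}{8} = -78 + \frac{1}{8} \cdot 51984 = -78 + 6498 = 6420$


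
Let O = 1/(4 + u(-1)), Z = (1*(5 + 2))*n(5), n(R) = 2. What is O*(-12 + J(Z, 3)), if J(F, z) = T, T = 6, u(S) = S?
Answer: -2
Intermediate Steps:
Z = 14 (Z = (1*(5 + 2))*2 = (1*7)*2 = 7*2 = 14)
J(F, z) = 6
O = 1/3 (O = 1/(4 - 1) = 1/3 ≈ 0.33333)
O*(-12 + J(Z, 3)) = (-12 + 6)/3 = (1/3)*(-6) = -2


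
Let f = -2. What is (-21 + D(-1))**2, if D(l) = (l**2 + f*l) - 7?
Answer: 625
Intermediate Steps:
D(l) = -7 + l**2 - 2*l (D(l) = (l**2 - 2*l) - 7 = -7 + l**2 - 2*l)
(-21 + D(-1))**2 = (-21 + (-7 + (-1)**2 - 2*(-1)))**2 = (-21 + (-7 + 1 + 2))**2 = (-21 - 4)**2 = (-25)**2 = 625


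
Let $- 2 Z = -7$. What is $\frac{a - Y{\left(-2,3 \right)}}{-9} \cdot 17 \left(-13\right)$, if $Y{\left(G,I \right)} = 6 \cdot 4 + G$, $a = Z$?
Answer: $- \frac{8177}{18} \approx -454.28$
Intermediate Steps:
$Z = \frac{7}{2}$ ($Z = \left(- \frac{1}{2}\right) \left(-7\right) = \frac{7}{2} \approx 3.5$)
$a = \frac{7}{2} \approx 3.5$
$Y{\left(G,I \right)} = 24 + G$
$\frac{a - Y{\left(-2,3 \right)}}{-9} \cdot 17 \left(-13\right) = \frac{\frac{7}{2} - \left(24 - 2\right)}{-9} \cdot 17 \left(-13\right) = \left(\frac{7}{2} - 22\right) \left(- \frac{1}{9}\right) 17 \left(-13\right) = \left(- \frac{37}{2}\right) \left(- \frac{1}{9}\right) 17 \left(-13\right) = \frac{37}{18} \cdot 17 \left(-13\right) = \frac{629}{18} \left(-13\right) = - \frac{8177}{18}$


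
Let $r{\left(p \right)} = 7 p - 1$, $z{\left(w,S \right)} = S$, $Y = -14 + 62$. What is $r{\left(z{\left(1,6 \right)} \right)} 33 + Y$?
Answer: $1401$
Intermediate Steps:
$Y = 48$
$r{\left(p \right)} = -1 + 7 p$
$r{\left(z{\left(1,6 \right)} \right)} 33 + Y = \left(-1 + 7 \cdot 6\right) 33 + 48 = \left(-1 + 42\right) 33 + 48 = 41 \cdot 33 + 48 = 1353 + 48 = 1401$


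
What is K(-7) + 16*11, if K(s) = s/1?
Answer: 169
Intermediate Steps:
K(s) = s (K(s) = s*1 = s)
K(-7) + 16*11 = -7 + 16*11 = -7 + 176 = 169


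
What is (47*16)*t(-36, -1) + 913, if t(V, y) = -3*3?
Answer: -5855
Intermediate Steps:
t(V, y) = -9
(47*16)*t(-36, -1) + 913 = (47*16)*(-9) + 913 = 752*(-9) + 913 = -6768 + 913 = -5855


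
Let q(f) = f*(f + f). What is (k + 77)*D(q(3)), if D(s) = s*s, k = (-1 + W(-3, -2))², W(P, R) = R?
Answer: 27864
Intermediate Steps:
q(f) = 2*f² (q(f) = f*(2*f) = 2*f²)
k = 9 (k = (-1 - 2)² = (-3)² = 9)
D(s) = s²
(k + 77)*D(q(3)) = (9 + 77)*(2*3²)² = 86*(2*9)² = 86*18² = 86*324 = 27864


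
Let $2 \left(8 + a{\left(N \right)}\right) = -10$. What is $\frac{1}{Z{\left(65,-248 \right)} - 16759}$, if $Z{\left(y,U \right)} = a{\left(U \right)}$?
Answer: $- \frac{1}{16772} \approx -5.9623 \cdot 10^{-5}$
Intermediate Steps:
$a{\left(N \right)} = -13$ ($a{\left(N \right)} = -8 + \frac{1}{2} \left(-10\right) = -8 - 5 = -13$)
$Z{\left(y,U \right)} = -13$
$\frac{1}{Z{\left(65,-248 \right)} - 16759} = \frac{1}{-13 - 16759} = \frac{1}{-16772} = - \frac{1}{16772}$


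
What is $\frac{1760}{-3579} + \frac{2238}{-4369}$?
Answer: $- \frac{15699242}{15636651} \approx -1.004$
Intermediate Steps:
$\frac{1760}{-3579} + \frac{2238}{-4369} = 1760 \left(- \frac{1}{3579}\right) + 2238 \left(- \frac{1}{4369}\right) = - \frac{1760}{3579} - \frac{2238}{4369} = - \frac{15699242}{15636651}$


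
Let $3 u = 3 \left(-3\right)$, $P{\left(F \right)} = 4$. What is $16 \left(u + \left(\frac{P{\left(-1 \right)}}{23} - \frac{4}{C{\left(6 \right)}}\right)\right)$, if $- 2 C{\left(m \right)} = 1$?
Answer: $\frac{1904}{23} \approx 82.783$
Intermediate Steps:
$u = -3$ ($u = \frac{3 \left(-3\right)}{3} = \frac{1}{3} \left(-9\right) = -3$)
$C{\left(m \right)} = - \frac{1}{2}$ ($C{\left(m \right)} = \left(- \frac{1}{2}\right) 1 = - \frac{1}{2}$)
$16 \left(u + \left(\frac{P{\left(-1 \right)}}{23} - \frac{4}{C{\left(6 \right)}}\right)\right) = 16 \left(-3 + \left(\frac{4}{23} - \frac{4}{- \frac{1}{2}}\right)\right) = 16 \left(-3 + \left(4 \cdot \frac{1}{23} - -8\right)\right) = 16 \left(-3 + \left(\frac{4}{23} + 8\right)\right) = 16 \left(-3 + \frac{188}{23}\right) = 16 \cdot \frac{119}{23} = \frac{1904}{23}$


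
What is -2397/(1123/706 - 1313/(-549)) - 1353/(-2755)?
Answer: -102299188053/170094251 ≈ -601.43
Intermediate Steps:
-2397/(1123/706 - 1313/(-549)) - 1353/(-2755) = -2397/(1123*(1/706) - 1313*(-1/549)) - 1353*(-1/2755) = -2397/(1123/706 + 1313/549) + 1353/2755 = -2397/1543505/387594 + 1353/2755 = -2397*387594/1543505 + 1353/2755 = -929062818/1543505 + 1353/2755 = -102299188053/170094251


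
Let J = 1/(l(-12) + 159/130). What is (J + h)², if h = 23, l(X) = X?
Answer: 1029960649/1962801 ≈ 524.74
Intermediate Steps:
J = -130/1401 (J = 1/(-12 + 159/130) = 1/(-1401/130) = -130/1401 ≈ -0.092791)
(J + h)² = (-130/1401 + 23)² = (32093/1401)² = 1029960649/1962801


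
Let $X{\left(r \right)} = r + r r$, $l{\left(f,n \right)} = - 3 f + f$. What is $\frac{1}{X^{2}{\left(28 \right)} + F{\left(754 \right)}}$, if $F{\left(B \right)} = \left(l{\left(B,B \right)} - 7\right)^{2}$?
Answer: $\frac{1}{2954569} \approx 3.3846 \cdot 10^{-7}$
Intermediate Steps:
$l{\left(f,n \right)} = - 2 f$
$F{\left(B \right)} = \left(-7 - 2 B\right)^{2}$ ($F{\left(B \right)} = \left(- 2 B - 7\right)^{2} = \left(-7 - 2 B\right)^{2}$)
$X{\left(r \right)} = r + r^{2}$
$\frac{1}{X^{2}{\left(28 \right)} + F{\left(754 \right)}} = \frac{1}{\left(28 \left(1 + 28\right)\right)^{2} + \left(7 + 2 \cdot 754\right)^{2}} = \frac{1}{\left(28 \cdot 29\right)^{2} + \left(7 + 1508\right)^{2}} = \frac{1}{812^{2} + 1515^{2}} = \frac{1}{659344 + 2295225} = \frac{1}{2954569}$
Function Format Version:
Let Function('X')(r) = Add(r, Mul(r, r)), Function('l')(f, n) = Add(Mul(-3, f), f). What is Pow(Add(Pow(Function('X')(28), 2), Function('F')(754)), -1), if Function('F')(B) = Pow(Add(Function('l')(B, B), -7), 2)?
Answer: Rational(1, 2954569) ≈ 3.3846e-7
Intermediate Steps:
Function('l')(f, n) = Mul(-2, f)
Function('F')(B) = Pow(Add(-7, Mul(-2, B)), 2) (Function('F')(B) = Pow(Add(Mul(-2, B), -7), 2) = Pow(Add(-7, Mul(-2, B)), 2))
Function('X')(r) = Add(r, Pow(r, 2))
Pow(Add(Pow(Function('X')(28), 2), Function('F')(754)), -1) = Pow(Add(Pow(Mul(28, Add(1, 28)), 2), Pow(Add(7, Mul(2, 754)), 2)), -1) = Pow(Add(Pow(Mul(28, 29), 2), Pow(Add(7, 1508), 2)), -1) = Pow(Add(Pow(812, 2), Pow(1515, 2)), -1) = Pow(Add(659344, 2295225), -1) = Pow(2954569, -1) = Rational(1, 2954569)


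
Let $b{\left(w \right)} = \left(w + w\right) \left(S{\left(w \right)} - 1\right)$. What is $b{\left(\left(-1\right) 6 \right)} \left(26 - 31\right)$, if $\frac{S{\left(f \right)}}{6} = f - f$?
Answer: $-60$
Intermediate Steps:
$S{\left(f \right)} = 0$ ($S{\left(f \right)} = 6 \left(f - f\right) = 6 \cdot 0 = 0$)
$b{\left(w \right)} = - 2 w$ ($b{\left(w \right)} = \left(w + w\right) \left(0 - 1\right) = 2 w \left(-1\right) = - 2 w$)
$b{\left(\left(-1\right) 6 \right)} \left(26 - 31\right) = - 2 \left(\left(-1\right) 6\right) \left(26 - 31\right) = \left(-2\right) \left(-6\right) \left(-5\right) = 12 \left(-5\right) = -60$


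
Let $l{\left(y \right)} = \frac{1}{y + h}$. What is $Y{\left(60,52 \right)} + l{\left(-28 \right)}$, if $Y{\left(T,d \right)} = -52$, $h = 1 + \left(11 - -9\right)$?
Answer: $- \frac{365}{7} \approx -52.143$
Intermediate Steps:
$h = 21$ ($h = 1 + \left(11 + 9\right) = 1 + 20 = 21$)
$l{\left(y \right)} = \frac{1}{21 + y}$ ($l{\left(y \right)} = \frac{1}{y + 21} = \frac{1}{21 + y}$)
$Y{\left(60,52 \right)} + l{\left(-28 \right)} = -52 + \frac{1}{21 - 28} = -52 + \frac{1}{-7} = -52 - \frac{1}{7} = - \frac{365}{7}$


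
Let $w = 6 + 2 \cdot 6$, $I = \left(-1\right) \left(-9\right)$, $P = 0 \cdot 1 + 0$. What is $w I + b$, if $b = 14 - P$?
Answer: $176$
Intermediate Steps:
$P = 0$ ($P = 0 + 0 = 0$)
$I = 9$
$b = 14$ ($b = 14 - 0 = 14 + 0 = 14$)
$w = 18$ ($w = 6 + 12 = 18$)
$w I + b = 18 \cdot 9 + 14 = 162 + 14 = 176$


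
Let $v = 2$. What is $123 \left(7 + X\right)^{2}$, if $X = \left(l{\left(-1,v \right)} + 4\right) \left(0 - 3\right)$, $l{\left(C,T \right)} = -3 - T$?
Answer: $12300$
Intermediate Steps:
$X = 3$ ($X = \left(\left(-3 - 2\right) + 4\right) \left(0 - 3\right) = \left(\left(-3 - 2\right) + 4\right) \left(-3\right) = \left(-5 + 4\right) \left(-3\right) = \left(-1\right) \left(-3\right) = 3$)
$123 \left(7 + X\right)^{2} = 123 \left(7 + 3\right)^{2} = 123 \cdot 10^{2} = 123 \cdot 100 = 12300$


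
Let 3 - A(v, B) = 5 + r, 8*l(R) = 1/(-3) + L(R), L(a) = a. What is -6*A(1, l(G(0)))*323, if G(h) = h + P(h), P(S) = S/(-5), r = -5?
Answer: -5814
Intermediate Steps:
P(S) = -S/5 (P(S) = S*(-1/5) = -S/5)
G(h) = 4*h/5 (G(h) = h - h/5 = 4*h/5)
l(R) = -1/24 + R/8 (l(R) = (1/(-3) + R)/8 = (-1/3 + R)/8 = -1/24 + R/8)
A(v, B) = 3 (A(v, B) = 3 - (5 - 5) = 3 - 1*0 = 3 + 0 = 3)
-6*A(1, l(G(0)))*323 = -6*3*323 = -18*323 = -5814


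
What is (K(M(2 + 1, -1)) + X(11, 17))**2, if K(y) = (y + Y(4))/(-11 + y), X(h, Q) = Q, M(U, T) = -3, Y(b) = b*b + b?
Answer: 48841/196 ≈ 249.19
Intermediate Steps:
Y(b) = b + b**2 (Y(b) = b**2 + b = b + b**2)
K(y) = (20 + y)/(-11 + y) (K(y) = (y + 4*(1 + 4))/(-11 + y) = (y + 4*5)/(-11 + y) = (y + 20)/(-11 + y) = (20 + y)/(-11 + y))
(K(M(2 + 1, -1)) + X(11, 17))**2 = ((20 - 3)/(-11 - 3) + 17)**2 = (17/(-14) + 17)**2 = (-1/14*17 + 17)**2 = (-17/14 + 17)**2 = (221/14)**2 = 48841/196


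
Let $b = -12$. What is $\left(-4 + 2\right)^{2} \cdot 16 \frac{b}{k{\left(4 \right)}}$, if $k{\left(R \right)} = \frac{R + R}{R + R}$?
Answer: $-768$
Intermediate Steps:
$k{\left(R \right)} = 1$ ($k{\left(R \right)} = \frac{2 R}{2 R} = 2 R \frac{1}{2 R} = 1$)
$\left(-4 + 2\right)^{2} \cdot 16 \frac{b}{k{\left(4 \right)}} = \left(-4 + 2\right)^{2} \cdot 16 \left(- \frac{12}{1}\right) = \left(-2\right)^{2} \cdot 16 \left(\left(-12\right) 1\right) = 4 \cdot 16 \left(-12\right) = 64 \left(-12\right) = -768$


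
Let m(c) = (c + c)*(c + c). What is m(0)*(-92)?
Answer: 0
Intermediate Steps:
m(c) = 4*c² (m(c) = (2*c)*(2*c) = 4*c²)
m(0)*(-92) = (4*0²)*(-92) = (4*0)*(-92) = 0*(-92) = 0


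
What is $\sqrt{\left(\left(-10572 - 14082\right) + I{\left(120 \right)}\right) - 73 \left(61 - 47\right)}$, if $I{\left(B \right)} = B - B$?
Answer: $14 i \sqrt{131} \approx 160.24 i$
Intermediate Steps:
$I{\left(B \right)} = 0$
$\sqrt{\left(\left(-10572 - 14082\right) + I{\left(120 \right)}\right) - 73 \left(61 - 47\right)} = \sqrt{\left(\left(-10572 - 14082\right) + 0\right) - 73 \left(61 - 47\right)} = \sqrt{\left(-24654 + 0\right) - 1022} = \sqrt{-24654 - 1022} = \sqrt{-25676} = 14 i \sqrt{131}$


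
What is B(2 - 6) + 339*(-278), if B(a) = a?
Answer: -94246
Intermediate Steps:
B(2 - 6) + 339*(-278) = (2 - 6) + 339*(-278) = -4 - 94242 = -94246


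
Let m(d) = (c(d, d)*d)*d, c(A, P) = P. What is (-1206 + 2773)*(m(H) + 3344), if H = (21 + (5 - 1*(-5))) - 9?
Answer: 21925464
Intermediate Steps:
H = 22 (H = (21 + (5 + 5)) - 9 = (21 + 10) - 9 = 31 - 9 = 22)
m(d) = d³ (m(d) = (d*d)*d = d²*d = d³)
(-1206 + 2773)*(m(H) + 3344) = (-1206 + 2773)*(22³ + 3344) = 1567*(10648 + 3344) = 1567*13992 = 21925464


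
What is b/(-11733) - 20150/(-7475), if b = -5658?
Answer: 285860/89953 ≈ 3.1779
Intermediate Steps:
b/(-11733) - 20150/(-7475) = -5658/(-11733) - 20150/(-7475) = -5658*(-1/11733) - 20150*(-1/7475) = 1886/3911 + 62/23 = 285860/89953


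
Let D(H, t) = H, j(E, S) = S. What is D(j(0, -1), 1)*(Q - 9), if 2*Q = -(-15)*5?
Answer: -57/2 ≈ -28.500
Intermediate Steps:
Q = 75/2 (Q = (-(-15)*5)/2 = (-3*(-25))/2 = (½)*75 = 75/2 ≈ 37.500)
D(j(0, -1), 1)*(Q - 9) = -(75/2 - 9) = -1*57/2 = -57/2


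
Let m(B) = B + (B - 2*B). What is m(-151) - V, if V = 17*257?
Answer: -4369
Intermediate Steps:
V = 4369
m(B) = 0 (m(B) = B - B = 0)
m(-151) - V = 0 - 1*4369 = 0 - 4369 = -4369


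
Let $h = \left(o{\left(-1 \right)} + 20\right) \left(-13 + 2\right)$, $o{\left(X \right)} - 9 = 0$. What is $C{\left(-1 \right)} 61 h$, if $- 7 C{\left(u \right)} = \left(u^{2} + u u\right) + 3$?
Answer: $\frac{97295}{7} \approx 13899.0$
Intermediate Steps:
$o{\left(X \right)} = 9$ ($o{\left(X \right)} = 9 + 0 = 9$)
$h = -319$ ($h = \left(9 + 20\right) \left(-13 + 2\right) = 29 \left(-11\right) = -319$)
$C{\left(u \right)} = - \frac{3}{7} - \frac{2 u^{2}}{7}$ ($C{\left(u \right)} = - \frac{\left(u^{2} + u u\right) + 3}{7} = - \frac{\left(u^{2} + u^{2}\right) + 3}{7} = - \frac{2 u^{2} + 3}{7} = - \frac{3 + 2 u^{2}}{7} = - \frac{3}{7} - \frac{2 u^{2}}{7}$)
$C{\left(-1 \right)} 61 h = \left(- \frac{3}{7} - \frac{2 \left(-1\right)^{2}}{7}\right) 61 \left(-319\right) = \left(- \frac{3}{7} - \frac{2}{7}\right) 61 \left(-319\right) = \left(- \frac{5}{7}\right) 61 \left(-319\right) = \left(- \frac{305}{7}\right) \left(-319\right) = \frac{97295}{7}$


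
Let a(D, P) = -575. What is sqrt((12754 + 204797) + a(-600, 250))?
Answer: 4*sqrt(13561) ≈ 465.81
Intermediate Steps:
sqrt((12754 + 204797) + a(-600, 250)) = sqrt((12754 + 204797) - 575) = sqrt(217551 - 575) = sqrt(216976) = 4*sqrt(13561)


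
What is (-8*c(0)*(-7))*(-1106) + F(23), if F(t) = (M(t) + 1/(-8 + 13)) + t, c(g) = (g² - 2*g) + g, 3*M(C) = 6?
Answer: 126/5 ≈ 25.200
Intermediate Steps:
M(C) = 2 (M(C) = (⅓)*6 = 2)
c(g) = g² - g
F(t) = 11/5 + t (F(t) = (2 + 1/(-8 + 13)) + t = (2 + 1/5) + t = (2 + ⅕) + t = 11/5 + t)
(-8*c(0)*(-7))*(-1106) + F(23) = (-0*(-1 + 0)*(-7))*(-1106) + (11/5 + 23) = (-0*(-1)*(-7))*(-1106) + 126/5 = (-8*0*(-7))*(-1106) + 126/5 = (0*(-7))*(-1106) + 126/5 = 0*(-1106) + 126/5 = 0 + 126/5 = 126/5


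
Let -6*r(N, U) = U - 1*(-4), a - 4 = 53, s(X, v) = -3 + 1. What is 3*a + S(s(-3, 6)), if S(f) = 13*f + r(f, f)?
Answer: 434/3 ≈ 144.67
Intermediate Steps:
s(X, v) = -2
a = 57 (a = 4 + 53 = 57)
r(N, U) = -⅔ - U/6 (r(N, U) = -(U - 1*(-4))/6 = -(U + 4)/6 = -(4 + U)/6 = -⅔ - U/6)
S(f) = -⅔ + 77*f/6 (S(f) = 13*f + (-⅔ - f/6) = -⅔ + 77*f/6)
3*a + S(s(-3, 6)) = 3*57 + (-⅔ + (77/6)*(-2)) = 171 + (-⅔ - 77/3) = 171 - 79/3 = 434/3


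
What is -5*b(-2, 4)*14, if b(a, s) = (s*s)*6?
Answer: -6720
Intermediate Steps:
b(a, s) = 6*s² (b(a, s) = s²*6 = 6*s²)
-5*b(-2, 4)*14 = -30*4²*14 = -30*16*14 = -5*96*14 = -480*14 = -6720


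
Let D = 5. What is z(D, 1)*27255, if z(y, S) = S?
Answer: 27255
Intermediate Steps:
z(D, 1)*27255 = 1*27255 = 27255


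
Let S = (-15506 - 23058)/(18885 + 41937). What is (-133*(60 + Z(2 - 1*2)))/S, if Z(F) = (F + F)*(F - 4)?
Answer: 3914190/311 ≈ 12586.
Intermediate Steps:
Z(F) = 2*F*(-4 + F) (Z(F) = (2*F)*(-4 + F) = 2*F*(-4 + F))
S = -622/981 (S = -38564/60822 = -38564*1/60822 = -622/981 ≈ -0.63405)
(-133*(60 + Z(2 - 1*2)))/S = (-133*(60 + 2*(2 - 1*2)*(-4 + (2 - 1*2))))/(-622/981) = -133*(60 + 2*(2 - 2)*(-4 + (2 - 2)))*(-981/622) = -133*(60 + 2*0*(-4 + 0))*(-981/622) = -133*(60 + 2*0*(-4))*(-981/622) = -133*(60 + 0)*(-981/622) = -133*60*(-981/622) = -7980*(-981/622) = 3914190/311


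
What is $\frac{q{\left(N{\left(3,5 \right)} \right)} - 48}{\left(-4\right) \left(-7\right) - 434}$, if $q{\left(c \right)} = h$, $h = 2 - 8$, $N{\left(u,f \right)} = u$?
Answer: $\frac{27}{203} \approx 0.133$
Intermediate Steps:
$h = -6$ ($h = 2 - 8 = -6$)
$q{\left(c \right)} = -6$
$\frac{q{\left(N{\left(3,5 \right)} \right)} - 48}{\left(-4\right) \left(-7\right) - 434} = \frac{-6 - 48}{\left(-4\right) \left(-7\right) - 434} = - \frac{54}{28 - 434} = - \frac{54}{-406} = \left(-54\right) \left(- \frac{1}{406}\right) = \frac{27}{203}$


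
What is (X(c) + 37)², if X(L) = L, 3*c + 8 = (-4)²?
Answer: 14161/9 ≈ 1573.4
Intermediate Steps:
c = 8/3 (c = -8/3 + (⅓)*(-4)² = -8/3 + (⅓)*16 = -8/3 + 16/3 = 8/3 ≈ 2.6667)
(X(c) + 37)² = (8/3 + 37)² = (119/3)² = 14161/9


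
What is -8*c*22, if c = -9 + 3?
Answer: 1056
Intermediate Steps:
c = -6
-8*c*22 = -8*(-6)*22 = 48*22 = 1056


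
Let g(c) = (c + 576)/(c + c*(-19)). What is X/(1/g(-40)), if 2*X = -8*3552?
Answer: -158656/15 ≈ -10577.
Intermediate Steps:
g(c) = -(576 + c)/(18*c) (g(c) = (576 + c)/(c - 19*c) = (576 + c)/((-18*c)) = (576 + c)*(-1/(18*c)) = -(576 + c)/(18*c))
X = -14208 (X = (-8*3552)/2 = (1/2)*(-28416) = -14208)
X/(1/g(-40)) = -14208*(1/18)*(-576 - 1*(-40))/(-40) = -14208*(1/18)*(-1/40)*(-576 + 40) = -14208*(1/18)*(-1/40)*(-536) = -14208/(1/(67/90)) = -14208/90/67 = -14208*67/90 = -158656/15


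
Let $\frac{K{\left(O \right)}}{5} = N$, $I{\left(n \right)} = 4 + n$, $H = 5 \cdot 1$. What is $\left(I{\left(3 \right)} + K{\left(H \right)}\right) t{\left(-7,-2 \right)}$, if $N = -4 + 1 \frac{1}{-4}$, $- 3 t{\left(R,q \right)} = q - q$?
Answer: $0$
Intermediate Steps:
$t{\left(R,q \right)} = 0$ ($t{\left(R,q \right)} = - \frac{q - q}{3} = \left(- \frac{1}{3}\right) 0 = 0$)
$H = 5$
$N = - \frac{17}{4}$ ($N = -4 + 1 \left(- \frac{1}{4}\right) = -4 - \frac{1}{4} = - \frac{17}{4} \approx -4.25$)
$K{\left(O \right)} = - \frac{85}{4}$ ($K{\left(O \right)} = 5 \left(- \frac{17}{4}\right) = - \frac{85}{4}$)
$\left(I{\left(3 \right)} + K{\left(H \right)}\right) t{\left(-7,-2 \right)} = \left(\left(4 + 3\right) - \frac{85}{4}\right) 0 = \left(7 - \frac{85}{4}\right) 0 = \left(- \frac{57}{4}\right) 0 = 0$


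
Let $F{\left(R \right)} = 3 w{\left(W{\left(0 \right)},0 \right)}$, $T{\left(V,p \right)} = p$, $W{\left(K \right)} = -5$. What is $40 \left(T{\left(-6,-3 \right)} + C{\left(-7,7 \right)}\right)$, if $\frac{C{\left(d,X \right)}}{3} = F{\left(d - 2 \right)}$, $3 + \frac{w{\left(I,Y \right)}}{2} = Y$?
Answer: $-2280$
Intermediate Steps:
$w{\left(I,Y \right)} = -6 + 2 Y$
$F{\left(R \right)} = -18$ ($F{\left(R \right)} = 3 \left(-6 + 2 \cdot 0\right) = 3 \left(-6 + 0\right) = 3 \left(-6\right) = -18$)
$C{\left(d,X \right)} = -54$ ($C{\left(d,X \right)} = 3 \left(-18\right) = -54$)
$40 \left(T{\left(-6,-3 \right)} + C{\left(-7,7 \right)}\right) = 40 \left(-3 - 54\right) = 40 \left(-57\right) = -2280$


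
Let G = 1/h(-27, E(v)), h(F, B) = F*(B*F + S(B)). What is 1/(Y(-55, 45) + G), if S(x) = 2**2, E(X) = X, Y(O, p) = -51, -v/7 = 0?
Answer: -108/5509 ≈ -0.019604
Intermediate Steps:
v = 0 (v = -7*0 = 0)
S(x) = 4
h(F, B) = F*(4 + B*F) (h(F, B) = F*(B*F + 4) = F*(4 + B*F))
G = -1/108 (G = 1/(-27*(4 + 0*(-27))) = 1/(-27*(4 + 0)) = 1/(-27*4) = 1/(-108) = -1/108 ≈ -0.0092593)
1/(Y(-55, 45) + G) = 1/(-51 - 1/108) = 1/(-5509/108) = -108/5509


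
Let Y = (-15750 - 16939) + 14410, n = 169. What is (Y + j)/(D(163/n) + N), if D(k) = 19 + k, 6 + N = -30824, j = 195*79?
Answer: 80951/867816 ≈ 0.093281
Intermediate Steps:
j = 15405
N = -30830 (N = -6 - 30824 = -30830)
Y = -18279 (Y = -32689 + 14410 = -18279)
(Y + j)/(D(163/n) + N) = (-18279 + 15405)/((19 + 163/169) - 30830) = -2874/((19 + 163*(1/169)) - 30830) = -2874/((19 + 163/169) - 30830) = -2874/(3374/169 - 30830) = -2874/(-5206896/169) = -2874*(-169/5206896) = 80951/867816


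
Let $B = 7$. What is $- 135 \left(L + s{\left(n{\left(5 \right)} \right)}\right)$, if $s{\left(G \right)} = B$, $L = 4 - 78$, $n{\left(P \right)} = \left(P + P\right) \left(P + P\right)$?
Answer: $9045$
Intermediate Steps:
$n{\left(P \right)} = 4 P^{2}$ ($n{\left(P \right)} = 2 P 2 P = 4 P^{2}$)
$L = -74$ ($L = 4 - 78 = -74$)
$s{\left(G \right)} = 7$
$- 135 \left(L + s{\left(n{\left(5 \right)} \right)}\right) = - 135 \left(-74 + 7\right) = \left(-135\right) \left(-67\right) = 9045$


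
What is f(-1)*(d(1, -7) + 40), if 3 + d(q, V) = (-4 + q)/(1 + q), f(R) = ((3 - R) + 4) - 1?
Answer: 497/2 ≈ 248.50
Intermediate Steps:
f(R) = 6 - R (f(R) = (7 - R) - 1 = 6 - R)
d(q, V) = -3 + (-4 + q)/(1 + q)
f(-1)*(d(1, -7) + 40) = (6 - 1*(-1))*((-7 - 2*1)/(1 + 1) + 40) = (6 + 1)*((-7 - 2)/2 + 40) = 7*((½)*(-9) + 40) = 7*(-9/2 + 40) = 7*(71/2) = 497/2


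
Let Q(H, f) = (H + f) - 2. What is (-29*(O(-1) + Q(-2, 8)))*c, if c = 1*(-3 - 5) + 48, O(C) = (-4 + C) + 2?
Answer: -1160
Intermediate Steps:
O(C) = -2 + C
Q(H, f) = -2 + H + f
c = 40 (c = 1*(-8) + 48 = -8 + 48 = 40)
(-29*(O(-1) + Q(-2, 8)))*c = -29*((-2 - 1) + (-2 - 2 + 8))*40 = -29*(-3 + 4)*40 = -29*1*40 = -29*40 = -1160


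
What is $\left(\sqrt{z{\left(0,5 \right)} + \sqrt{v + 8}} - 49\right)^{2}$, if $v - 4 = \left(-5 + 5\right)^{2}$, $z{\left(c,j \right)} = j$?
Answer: $\left(49 - \sqrt{5 + 2 \sqrt{3}}\right)^{2} \approx 2124.4$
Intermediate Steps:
$v = 4$ ($v = 4 + \left(-5 + 5\right)^{2} = 4 + 0^{2} = 4 + 0 = 4$)
$\left(\sqrt{z{\left(0,5 \right)} + \sqrt{v + 8}} - 49\right)^{2} = \left(\sqrt{5 + \sqrt{4 + 8}} - 49\right)^{2} = \left(\sqrt{5 + \sqrt{12}} - 49\right)^{2} = \left(\sqrt{5 + 2 \sqrt{3}} - 49\right)^{2} = \left(-49 + \sqrt{5 + 2 \sqrt{3}}\right)^{2}$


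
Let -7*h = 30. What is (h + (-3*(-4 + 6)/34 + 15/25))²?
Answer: 5280804/354025 ≈ 14.916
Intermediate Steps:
h = -30/7 (h = -⅐*30 = -30/7 ≈ -4.2857)
(h + (-3*(-4 + 6)/34 + 15/25))² = (-30/7 + (-3*(-4 + 6)/34 + 15/25))² = (-30/7 + (-3*2*(1/34) + 15*(1/25)))² = (-30/7 + (-6*1/34 + ⅗))² = (-30/7 + (-3/17 + ⅗))² = (-30/7 + 36/85)² = (-2298/595)² = 5280804/354025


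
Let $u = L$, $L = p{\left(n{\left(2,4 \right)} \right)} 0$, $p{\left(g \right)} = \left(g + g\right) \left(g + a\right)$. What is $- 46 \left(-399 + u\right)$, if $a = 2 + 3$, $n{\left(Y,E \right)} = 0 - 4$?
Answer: $18354$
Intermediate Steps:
$n{\left(Y,E \right)} = -4$ ($n{\left(Y,E \right)} = 0 - 4 = -4$)
$a = 5$
$p{\left(g \right)} = 2 g \left(5 + g\right)$ ($p{\left(g \right)} = \left(g + g\right) \left(g + 5\right) = 2 g \left(5 + g\right)$)
$L = 0$ ($L = 2 \left(-4\right) \left(5 - 4\right) 0 = 2 \left(-4\right) 1 \cdot 0 = \left(-8\right) 0 = 0$)
$u = 0$
$- 46 \left(-399 + u\right) = - 46 \left(-399 + 0\right) = \left(-46\right) \left(-399\right) = 18354$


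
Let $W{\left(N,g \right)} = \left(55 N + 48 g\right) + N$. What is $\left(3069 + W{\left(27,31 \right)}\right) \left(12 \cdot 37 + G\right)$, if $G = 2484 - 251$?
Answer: $16246713$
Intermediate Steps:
$W{\left(N,g \right)} = 48 g + 56 N$ ($W{\left(N,g \right)} = \left(48 g + 55 N\right) + N = 48 g + 56 N$)
$G = 2233$
$\left(3069 + W{\left(27,31 \right)}\right) \left(12 \cdot 37 + G\right) = \left(3069 + \left(48 \cdot 31 + 56 \cdot 27\right)\right) \left(12 \cdot 37 + 2233\right) = \left(3069 + \left(1488 + 1512\right)\right) \left(444 + 2233\right) = \left(3069 + 3000\right) 2677 = 6069 \cdot 2677 = 16246713$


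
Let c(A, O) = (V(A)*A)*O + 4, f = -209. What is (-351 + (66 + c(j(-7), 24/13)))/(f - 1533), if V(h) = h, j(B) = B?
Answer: 2477/22646 ≈ 0.10938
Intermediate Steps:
c(A, O) = 4 + O*A² (c(A, O) = (A*A)*O + 4 = A²*O + 4 = O*A² + 4 = 4 + O*A²)
(-351 + (66 + c(j(-7), 24/13)))/(f - 1533) = (-351 + (66 + (4 + (24/13)*(-7)²)))/(-209 - 1533) = (-351 + (66 + (4 + (24*(1/13))*49)))/(-1742) = (-351 + (66 + (4 + (24/13)*49)))*(-1/1742) = (-351 + (66 + (4 + 1176/13)))*(-1/1742) = (-351 + (66 + 1228/13))*(-1/1742) = (-351 + 2086/13)*(-1/1742) = -2477/13*(-1/1742) = 2477/22646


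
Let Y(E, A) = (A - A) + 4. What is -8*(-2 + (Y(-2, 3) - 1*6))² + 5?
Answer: -123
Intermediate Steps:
Y(E, A) = 4 (Y(E, A) = 0 + 4 = 4)
-8*(-2 + (Y(-2, 3) - 1*6))² + 5 = -8*(-2 + (4 - 1*6))² + 5 = -8*(-2 + (4 - 6))² + 5 = -8*(-2 - 2)² + 5 = -8*(-4)² + 5 = -8*16 + 5 = -128 + 5 = -123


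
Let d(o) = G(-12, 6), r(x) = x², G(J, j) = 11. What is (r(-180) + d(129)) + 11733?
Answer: 44144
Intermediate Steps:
d(o) = 11
(r(-180) + d(129)) + 11733 = ((-180)² + 11) + 11733 = (32400 + 11) + 11733 = 32411 + 11733 = 44144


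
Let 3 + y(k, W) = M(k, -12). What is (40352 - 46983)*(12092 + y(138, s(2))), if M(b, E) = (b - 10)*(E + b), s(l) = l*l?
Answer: -187106927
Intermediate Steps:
s(l) = l**2
M(b, E) = (-10 + b)*(E + b)
y(k, W) = 117 + k**2 - 22*k (y(k, W) = -3 + (k**2 - 10*(-12) - 10*k - 12*k) = -3 + (k**2 + 120 - 10*k - 12*k) = -3 + (120 + k**2 - 22*k) = 117 + k**2 - 22*k)
(40352 - 46983)*(12092 + y(138, s(2))) = (40352 - 46983)*(12092 + (117 + 138**2 - 22*138)) = -6631*(12092 + (117 + 19044 - 3036)) = -6631*(12092 + 16125) = -6631*28217 = -187106927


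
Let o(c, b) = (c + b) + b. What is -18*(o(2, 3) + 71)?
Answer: -1422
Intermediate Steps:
o(c, b) = c + 2*b (o(c, b) = (b + c) + b = c + 2*b)
-18*(o(2, 3) + 71) = -18*((2 + 2*3) + 71) = -18*((2 + 6) + 71) = -18*(8 + 71) = -18*79 = -1422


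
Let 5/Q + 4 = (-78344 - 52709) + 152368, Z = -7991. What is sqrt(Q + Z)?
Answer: 2*I*sqrt(907295558239)/21311 ≈ 89.392*I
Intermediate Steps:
Q = 5/21311 (Q = 5/(-4 + ((-78344 - 52709) + 152368)) = 5/(-4 + (-131053 + 152368)) = 5/(-4 + 21315) = 5/21311 ≈ 0.00023462)
sqrt(Q + Z) = sqrt(5/21311 - 7991) = sqrt(-170296196/21311) = 2*I*sqrt(907295558239)/21311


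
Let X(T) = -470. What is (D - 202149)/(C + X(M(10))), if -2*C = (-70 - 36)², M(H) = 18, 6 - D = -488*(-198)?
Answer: 298767/6088 ≈ 49.075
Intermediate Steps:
D = -96618 (D = 6 - (-488)*(-198) = 6 - 1*96624 = 6 - 96624 = -96618)
C = -5618 (C = -(-70 - 36)²/2 = -½*(-106)² = -½*11236 = -5618)
(D - 202149)/(C + X(M(10))) = (-96618 - 202149)/(-5618 - 470) = -298767/(-6088) = -298767*(-1/6088) = 298767/6088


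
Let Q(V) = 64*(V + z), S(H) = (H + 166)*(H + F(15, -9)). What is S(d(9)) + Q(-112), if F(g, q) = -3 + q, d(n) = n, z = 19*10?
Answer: 4467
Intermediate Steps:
z = 190
S(H) = (-12 + H)*(166 + H) (S(H) = (H + 166)*(H + (-3 - 9)) = (166 + H)*(H - 12) = (166 + H)*(-12 + H) = (-12 + H)*(166 + H))
Q(V) = 12160 + 64*V (Q(V) = 64*(V + 190) = 64*(190 + V) = 12160 + 64*V)
S(d(9)) + Q(-112) = (-1992 + 9² + 154*9) + (12160 + 64*(-112)) = (-1992 + 81 + 1386) + (12160 - 7168) = -525 + 4992 = 4467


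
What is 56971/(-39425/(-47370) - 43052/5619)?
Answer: -336979704914/40396537 ≈ -8341.8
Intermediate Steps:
56971/(-39425/(-47370) - 43052/5619) = 56971/(-39425*(-1/47370) - 43052*1/5619) = 56971/(7885/9474 - 43052/5619) = 56971/(-40396537/5914934) = 56971*(-5914934/40396537) = -336979704914/40396537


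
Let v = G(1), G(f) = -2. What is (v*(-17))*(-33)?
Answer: -1122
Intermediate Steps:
v = -2
(v*(-17))*(-33) = -2*(-17)*(-33) = 34*(-33) = -1122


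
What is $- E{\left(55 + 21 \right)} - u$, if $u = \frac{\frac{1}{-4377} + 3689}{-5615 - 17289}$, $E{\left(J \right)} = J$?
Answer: $- \frac{950364332}{12531351} \approx -75.839$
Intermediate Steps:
$u = - \frac{2018344}{12531351}$ ($u = \frac{- \frac{1}{4377} + 3689}{-22904} = \frac{16146752}{4377} \left(- \frac{1}{22904}\right) = - \frac{2018344}{12531351} \approx -0.16106$)
$- E{\left(55 + 21 \right)} - u = - (55 + 21) - - \frac{2018344}{12531351} = \left(-1\right) 76 + \frac{2018344}{12531351} = -76 + \frac{2018344}{12531351} = - \frac{950364332}{12531351}$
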